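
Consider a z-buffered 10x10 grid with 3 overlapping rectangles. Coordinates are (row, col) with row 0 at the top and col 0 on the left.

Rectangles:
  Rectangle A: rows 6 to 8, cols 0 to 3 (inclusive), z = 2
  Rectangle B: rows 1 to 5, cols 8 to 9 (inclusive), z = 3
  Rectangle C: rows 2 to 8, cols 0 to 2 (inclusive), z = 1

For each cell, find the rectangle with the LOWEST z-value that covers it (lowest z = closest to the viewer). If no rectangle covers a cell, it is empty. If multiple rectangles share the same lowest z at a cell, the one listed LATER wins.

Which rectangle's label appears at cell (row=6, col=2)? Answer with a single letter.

Check cell (6,2):
  A: rows 6-8 cols 0-3 z=2 -> covers; best now A (z=2)
  B: rows 1-5 cols 8-9 -> outside (row miss)
  C: rows 2-8 cols 0-2 z=1 -> covers; best now C (z=1)
Winner: C at z=1

Answer: C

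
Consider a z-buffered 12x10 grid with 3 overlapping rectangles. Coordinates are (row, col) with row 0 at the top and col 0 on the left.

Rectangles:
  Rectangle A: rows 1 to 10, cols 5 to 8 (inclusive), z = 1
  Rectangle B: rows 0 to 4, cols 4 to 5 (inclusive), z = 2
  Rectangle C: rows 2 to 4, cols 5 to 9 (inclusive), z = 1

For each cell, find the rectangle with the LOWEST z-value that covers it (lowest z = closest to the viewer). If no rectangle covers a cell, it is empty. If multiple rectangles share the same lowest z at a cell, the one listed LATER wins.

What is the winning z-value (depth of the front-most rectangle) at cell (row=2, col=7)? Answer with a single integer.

Check cell (2,7):
  A: rows 1-10 cols 5-8 z=1 -> covers; best now A (z=1)
  B: rows 0-4 cols 4-5 -> outside (col miss)
  C: rows 2-4 cols 5-9 z=1 -> covers; best now C (z=1)
Winner: C at z=1

Answer: 1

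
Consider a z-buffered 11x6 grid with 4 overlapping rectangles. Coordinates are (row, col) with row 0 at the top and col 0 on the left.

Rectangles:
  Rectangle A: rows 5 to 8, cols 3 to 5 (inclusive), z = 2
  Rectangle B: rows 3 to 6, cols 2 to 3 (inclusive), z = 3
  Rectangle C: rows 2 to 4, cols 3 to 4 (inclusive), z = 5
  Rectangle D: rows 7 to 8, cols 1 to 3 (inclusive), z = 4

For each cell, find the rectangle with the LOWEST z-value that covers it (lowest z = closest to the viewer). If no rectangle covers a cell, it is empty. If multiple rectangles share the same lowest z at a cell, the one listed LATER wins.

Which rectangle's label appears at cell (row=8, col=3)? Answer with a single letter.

Check cell (8,3):
  A: rows 5-8 cols 3-5 z=2 -> covers; best now A (z=2)
  B: rows 3-6 cols 2-3 -> outside (row miss)
  C: rows 2-4 cols 3-4 -> outside (row miss)
  D: rows 7-8 cols 1-3 z=4 -> covers; best now A (z=2)
Winner: A at z=2

Answer: A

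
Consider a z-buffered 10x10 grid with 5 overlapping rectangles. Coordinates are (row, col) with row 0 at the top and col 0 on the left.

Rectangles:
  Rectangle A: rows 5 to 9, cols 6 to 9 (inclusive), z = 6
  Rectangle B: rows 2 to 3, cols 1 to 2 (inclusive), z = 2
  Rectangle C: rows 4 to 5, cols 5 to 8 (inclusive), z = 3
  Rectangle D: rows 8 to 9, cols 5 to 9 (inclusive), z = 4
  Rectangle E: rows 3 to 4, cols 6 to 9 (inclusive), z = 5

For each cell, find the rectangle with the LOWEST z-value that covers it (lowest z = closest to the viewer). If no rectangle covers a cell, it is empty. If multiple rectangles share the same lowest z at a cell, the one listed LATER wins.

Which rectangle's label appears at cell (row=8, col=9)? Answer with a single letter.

Check cell (8,9):
  A: rows 5-9 cols 6-9 z=6 -> covers; best now A (z=6)
  B: rows 2-3 cols 1-2 -> outside (row miss)
  C: rows 4-5 cols 5-8 -> outside (row miss)
  D: rows 8-9 cols 5-9 z=4 -> covers; best now D (z=4)
  E: rows 3-4 cols 6-9 -> outside (row miss)
Winner: D at z=4

Answer: D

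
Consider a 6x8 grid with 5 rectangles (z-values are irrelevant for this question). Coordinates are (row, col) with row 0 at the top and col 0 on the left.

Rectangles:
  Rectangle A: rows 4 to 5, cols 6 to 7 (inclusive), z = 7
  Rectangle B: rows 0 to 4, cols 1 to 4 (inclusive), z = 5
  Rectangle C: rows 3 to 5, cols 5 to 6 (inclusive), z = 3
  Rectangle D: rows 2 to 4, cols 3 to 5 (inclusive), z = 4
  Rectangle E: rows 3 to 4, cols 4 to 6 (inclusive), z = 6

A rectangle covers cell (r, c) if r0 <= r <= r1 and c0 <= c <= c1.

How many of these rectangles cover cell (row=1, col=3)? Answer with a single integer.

Answer: 1

Derivation:
Check cell (1,3):
  A: rows 4-5 cols 6-7 -> outside (row miss)
  B: rows 0-4 cols 1-4 -> covers
  C: rows 3-5 cols 5-6 -> outside (row miss)
  D: rows 2-4 cols 3-5 -> outside (row miss)
  E: rows 3-4 cols 4-6 -> outside (row miss)
Count covering = 1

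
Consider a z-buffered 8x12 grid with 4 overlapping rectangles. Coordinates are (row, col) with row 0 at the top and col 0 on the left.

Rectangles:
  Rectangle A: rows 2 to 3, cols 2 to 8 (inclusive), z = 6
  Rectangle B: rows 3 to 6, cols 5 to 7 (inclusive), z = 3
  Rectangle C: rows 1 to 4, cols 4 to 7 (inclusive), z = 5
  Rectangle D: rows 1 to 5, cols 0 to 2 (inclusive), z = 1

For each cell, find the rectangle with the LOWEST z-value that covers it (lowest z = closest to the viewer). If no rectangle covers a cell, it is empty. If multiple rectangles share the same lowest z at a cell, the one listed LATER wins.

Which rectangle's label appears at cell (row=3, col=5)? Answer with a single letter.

Answer: B

Derivation:
Check cell (3,5):
  A: rows 2-3 cols 2-8 z=6 -> covers; best now A (z=6)
  B: rows 3-6 cols 5-7 z=3 -> covers; best now B (z=3)
  C: rows 1-4 cols 4-7 z=5 -> covers; best now B (z=3)
  D: rows 1-5 cols 0-2 -> outside (col miss)
Winner: B at z=3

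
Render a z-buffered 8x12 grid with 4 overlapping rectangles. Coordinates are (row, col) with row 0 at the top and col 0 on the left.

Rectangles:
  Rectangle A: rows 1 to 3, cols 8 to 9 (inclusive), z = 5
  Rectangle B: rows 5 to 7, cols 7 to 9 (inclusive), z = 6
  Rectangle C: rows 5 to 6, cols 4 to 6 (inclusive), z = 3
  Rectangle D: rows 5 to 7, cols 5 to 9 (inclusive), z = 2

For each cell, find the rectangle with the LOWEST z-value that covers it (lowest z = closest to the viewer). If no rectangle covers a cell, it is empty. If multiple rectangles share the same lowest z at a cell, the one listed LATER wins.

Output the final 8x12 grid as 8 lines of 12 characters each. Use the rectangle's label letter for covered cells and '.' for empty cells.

............
........AA..
........AA..
........AA..
............
....CDDDDD..
....CDDDDD..
.....DDDDD..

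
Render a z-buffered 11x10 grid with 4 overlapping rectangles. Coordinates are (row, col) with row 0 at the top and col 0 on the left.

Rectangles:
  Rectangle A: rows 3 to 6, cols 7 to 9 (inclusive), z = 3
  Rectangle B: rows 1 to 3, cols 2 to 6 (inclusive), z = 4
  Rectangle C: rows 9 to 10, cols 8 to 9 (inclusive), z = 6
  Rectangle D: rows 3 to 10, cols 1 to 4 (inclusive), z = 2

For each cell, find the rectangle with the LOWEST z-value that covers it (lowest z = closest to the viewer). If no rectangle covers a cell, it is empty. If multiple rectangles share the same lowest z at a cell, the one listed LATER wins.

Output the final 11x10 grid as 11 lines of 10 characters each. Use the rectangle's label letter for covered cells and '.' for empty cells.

..........
..BBBBB...
..BBBBB...
.DDDDBBAAA
.DDDD..AAA
.DDDD..AAA
.DDDD..AAA
.DDDD.....
.DDDD.....
.DDDD...CC
.DDDD...CC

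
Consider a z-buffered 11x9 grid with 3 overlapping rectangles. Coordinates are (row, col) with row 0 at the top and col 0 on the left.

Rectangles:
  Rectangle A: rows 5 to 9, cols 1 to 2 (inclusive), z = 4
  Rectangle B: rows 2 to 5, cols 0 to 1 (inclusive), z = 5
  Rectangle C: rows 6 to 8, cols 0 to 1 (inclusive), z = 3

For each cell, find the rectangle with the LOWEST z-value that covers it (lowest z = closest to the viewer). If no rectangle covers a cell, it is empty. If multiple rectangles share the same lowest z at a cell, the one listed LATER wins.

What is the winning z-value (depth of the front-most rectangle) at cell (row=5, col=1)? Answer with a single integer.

Check cell (5,1):
  A: rows 5-9 cols 1-2 z=4 -> covers; best now A (z=4)
  B: rows 2-5 cols 0-1 z=5 -> covers; best now A (z=4)
  C: rows 6-8 cols 0-1 -> outside (row miss)
Winner: A at z=4

Answer: 4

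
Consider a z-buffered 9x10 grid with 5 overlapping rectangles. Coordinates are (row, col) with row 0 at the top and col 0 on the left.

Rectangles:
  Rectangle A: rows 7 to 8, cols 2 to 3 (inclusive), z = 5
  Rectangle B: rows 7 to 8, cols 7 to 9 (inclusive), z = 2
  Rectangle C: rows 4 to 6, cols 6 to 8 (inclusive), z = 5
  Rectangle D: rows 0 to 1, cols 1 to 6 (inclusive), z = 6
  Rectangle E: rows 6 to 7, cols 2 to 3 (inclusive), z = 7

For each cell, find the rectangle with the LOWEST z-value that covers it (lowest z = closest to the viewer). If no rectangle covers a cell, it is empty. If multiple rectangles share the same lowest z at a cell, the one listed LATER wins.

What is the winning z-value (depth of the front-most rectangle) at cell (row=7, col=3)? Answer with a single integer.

Check cell (7,3):
  A: rows 7-8 cols 2-3 z=5 -> covers; best now A (z=5)
  B: rows 7-8 cols 7-9 -> outside (col miss)
  C: rows 4-6 cols 6-8 -> outside (row miss)
  D: rows 0-1 cols 1-6 -> outside (row miss)
  E: rows 6-7 cols 2-3 z=7 -> covers; best now A (z=5)
Winner: A at z=5

Answer: 5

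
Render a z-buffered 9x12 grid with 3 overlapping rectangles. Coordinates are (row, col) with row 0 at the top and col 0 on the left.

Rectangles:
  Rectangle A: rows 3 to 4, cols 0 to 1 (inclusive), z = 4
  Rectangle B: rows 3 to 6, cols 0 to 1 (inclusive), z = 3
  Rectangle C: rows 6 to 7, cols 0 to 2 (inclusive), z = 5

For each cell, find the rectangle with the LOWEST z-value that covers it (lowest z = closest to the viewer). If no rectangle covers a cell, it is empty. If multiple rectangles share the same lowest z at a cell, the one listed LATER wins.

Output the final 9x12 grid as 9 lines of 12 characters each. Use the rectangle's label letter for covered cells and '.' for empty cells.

............
............
............
BB..........
BB..........
BB..........
BBC.........
CCC.........
............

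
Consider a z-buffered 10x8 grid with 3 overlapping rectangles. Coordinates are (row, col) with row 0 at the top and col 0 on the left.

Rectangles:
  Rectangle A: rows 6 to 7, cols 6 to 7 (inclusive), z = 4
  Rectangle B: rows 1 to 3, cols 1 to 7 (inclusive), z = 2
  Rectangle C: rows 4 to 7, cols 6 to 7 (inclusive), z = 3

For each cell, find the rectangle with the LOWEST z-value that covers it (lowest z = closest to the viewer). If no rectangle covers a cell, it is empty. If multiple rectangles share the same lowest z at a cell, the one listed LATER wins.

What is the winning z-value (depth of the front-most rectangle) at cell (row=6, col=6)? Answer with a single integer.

Check cell (6,6):
  A: rows 6-7 cols 6-7 z=4 -> covers; best now A (z=4)
  B: rows 1-3 cols 1-7 -> outside (row miss)
  C: rows 4-7 cols 6-7 z=3 -> covers; best now C (z=3)
Winner: C at z=3

Answer: 3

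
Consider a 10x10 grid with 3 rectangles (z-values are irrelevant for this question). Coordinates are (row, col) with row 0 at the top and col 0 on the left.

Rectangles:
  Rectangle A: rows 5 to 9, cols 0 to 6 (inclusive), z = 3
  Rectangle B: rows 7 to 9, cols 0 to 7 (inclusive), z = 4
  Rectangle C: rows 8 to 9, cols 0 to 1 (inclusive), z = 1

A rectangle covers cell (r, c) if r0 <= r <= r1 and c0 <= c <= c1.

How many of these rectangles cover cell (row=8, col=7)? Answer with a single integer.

Answer: 1

Derivation:
Check cell (8,7):
  A: rows 5-9 cols 0-6 -> outside (col miss)
  B: rows 7-9 cols 0-7 -> covers
  C: rows 8-9 cols 0-1 -> outside (col miss)
Count covering = 1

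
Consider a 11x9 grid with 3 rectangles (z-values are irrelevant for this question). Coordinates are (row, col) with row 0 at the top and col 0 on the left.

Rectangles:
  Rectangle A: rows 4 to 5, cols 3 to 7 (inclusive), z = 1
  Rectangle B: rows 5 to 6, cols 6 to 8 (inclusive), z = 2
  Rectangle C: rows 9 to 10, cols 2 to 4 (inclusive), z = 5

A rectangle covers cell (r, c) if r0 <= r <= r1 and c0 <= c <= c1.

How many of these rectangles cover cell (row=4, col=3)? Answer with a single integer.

Check cell (4,3):
  A: rows 4-5 cols 3-7 -> covers
  B: rows 5-6 cols 6-8 -> outside (row miss)
  C: rows 9-10 cols 2-4 -> outside (row miss)
Count covering = 1

Answer: 1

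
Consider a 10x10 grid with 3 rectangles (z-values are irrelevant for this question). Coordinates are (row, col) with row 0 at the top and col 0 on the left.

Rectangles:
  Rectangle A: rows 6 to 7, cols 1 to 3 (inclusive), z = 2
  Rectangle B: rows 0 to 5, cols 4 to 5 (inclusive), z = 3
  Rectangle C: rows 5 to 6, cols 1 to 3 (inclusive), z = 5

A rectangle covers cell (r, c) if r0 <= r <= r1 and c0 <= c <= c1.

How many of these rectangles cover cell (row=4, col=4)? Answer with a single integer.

Answer: 1

Derivation:
Check cell (4,4):
  A: rows 6-7 cols 1-3 -> outside (row miss)
  B: rows 0-5 cols 4-5 -> covers
  C: rows 5-6 cols 1-3 -> outside (row miss)
Count covering = 1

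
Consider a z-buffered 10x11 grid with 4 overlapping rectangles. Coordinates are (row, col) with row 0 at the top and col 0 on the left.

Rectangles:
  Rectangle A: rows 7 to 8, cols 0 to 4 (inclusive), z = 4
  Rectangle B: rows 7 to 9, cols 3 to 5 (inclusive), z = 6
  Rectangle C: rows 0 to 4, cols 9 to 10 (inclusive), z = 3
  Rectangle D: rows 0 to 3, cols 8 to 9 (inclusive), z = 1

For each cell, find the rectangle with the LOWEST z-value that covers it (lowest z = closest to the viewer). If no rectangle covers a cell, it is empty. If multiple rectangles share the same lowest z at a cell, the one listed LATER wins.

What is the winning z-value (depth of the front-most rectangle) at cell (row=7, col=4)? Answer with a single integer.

Answer: 4

Derivation:
Check cell (7,4):
  A: rows 7-8 cols 0-4 z=4 -> covers; best now A (z=4)
  B: rows 7-9 cols 3-5 z=6 -> covers; best now A (z=4)
  C: rows 0-4 cols 9-10 -> outside (row miss)
  D: rows 0-3 cols 8-9 -> outside (row miss)
Winner: A at z=4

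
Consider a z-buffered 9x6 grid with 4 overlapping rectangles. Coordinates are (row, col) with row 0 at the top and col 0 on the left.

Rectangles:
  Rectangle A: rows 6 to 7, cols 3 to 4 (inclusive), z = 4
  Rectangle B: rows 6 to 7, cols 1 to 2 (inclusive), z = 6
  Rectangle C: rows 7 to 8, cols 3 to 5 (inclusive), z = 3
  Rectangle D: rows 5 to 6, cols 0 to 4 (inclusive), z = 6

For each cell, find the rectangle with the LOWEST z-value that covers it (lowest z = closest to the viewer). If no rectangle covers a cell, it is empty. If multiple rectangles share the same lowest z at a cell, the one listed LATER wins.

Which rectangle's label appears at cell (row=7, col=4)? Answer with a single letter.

Answer: C

Derivation:
Check cell (7,4):
  A: rows 6-7 cols 3-4 z=4 -> covers; best now A (z=4)
  B: rows 6-7 cols 1-2 -> outside (col miss)
  C: rows 7-8 cols 3-5 z=3 -> covers; best now C (z=3)
  D: rows 5-6 cols 0-4 -> outside (row miss)
Winner: C at z=3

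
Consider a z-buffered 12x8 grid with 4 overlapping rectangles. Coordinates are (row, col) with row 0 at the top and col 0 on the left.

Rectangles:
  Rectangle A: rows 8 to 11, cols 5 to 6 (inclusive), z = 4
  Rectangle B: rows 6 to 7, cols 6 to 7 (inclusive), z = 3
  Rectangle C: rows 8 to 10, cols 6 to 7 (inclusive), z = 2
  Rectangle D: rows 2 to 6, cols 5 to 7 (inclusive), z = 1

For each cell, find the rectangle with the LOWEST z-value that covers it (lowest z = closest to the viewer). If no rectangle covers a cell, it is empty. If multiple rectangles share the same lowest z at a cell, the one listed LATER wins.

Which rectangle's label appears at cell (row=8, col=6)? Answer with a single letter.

Check cell (8,6):
  A: rows 8-11 cols 5-6 z=4 -> covers; best now A (z=4)
  B: rows 6-7 cols 6-7 -> outside (row miss)
  C: rows 8-10 cols 6-7 z=2 -> covers; best now C (z=2)
  D: rows 2-6 cols 5-7 -> outside (row miss)
Winner: C at z=2

Answer: C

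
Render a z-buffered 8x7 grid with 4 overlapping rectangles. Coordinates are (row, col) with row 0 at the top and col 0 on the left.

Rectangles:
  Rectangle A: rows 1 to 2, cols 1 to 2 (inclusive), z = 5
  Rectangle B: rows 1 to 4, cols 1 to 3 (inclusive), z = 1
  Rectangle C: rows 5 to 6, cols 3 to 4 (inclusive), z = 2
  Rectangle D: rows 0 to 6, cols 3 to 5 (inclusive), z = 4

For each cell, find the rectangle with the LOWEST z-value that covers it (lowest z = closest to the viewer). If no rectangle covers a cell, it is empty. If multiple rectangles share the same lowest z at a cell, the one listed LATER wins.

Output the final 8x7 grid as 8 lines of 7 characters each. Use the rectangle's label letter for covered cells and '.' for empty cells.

...DDD.
.BBBDD.
.BBBDD.
.BBBDD.
.BBBDD.
...CCD.
...CCD.
.......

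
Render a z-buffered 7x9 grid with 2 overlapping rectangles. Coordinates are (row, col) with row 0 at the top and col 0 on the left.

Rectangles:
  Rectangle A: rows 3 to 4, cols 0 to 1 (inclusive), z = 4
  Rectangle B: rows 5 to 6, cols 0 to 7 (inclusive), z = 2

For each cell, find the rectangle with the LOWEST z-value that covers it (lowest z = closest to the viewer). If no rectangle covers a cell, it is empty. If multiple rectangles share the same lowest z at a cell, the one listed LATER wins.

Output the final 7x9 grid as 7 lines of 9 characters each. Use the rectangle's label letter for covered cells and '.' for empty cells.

.........
.........
.........
AA.......
AA.......
BBBBBBBB.
BBBBBBBB.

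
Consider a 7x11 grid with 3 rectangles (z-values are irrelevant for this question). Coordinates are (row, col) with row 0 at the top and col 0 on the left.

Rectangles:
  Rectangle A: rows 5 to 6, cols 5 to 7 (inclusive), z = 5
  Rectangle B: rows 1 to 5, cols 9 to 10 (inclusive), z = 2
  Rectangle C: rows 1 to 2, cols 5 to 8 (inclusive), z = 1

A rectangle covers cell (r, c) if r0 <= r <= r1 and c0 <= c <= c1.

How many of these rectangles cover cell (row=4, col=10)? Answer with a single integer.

Answer: 1

Derivation:
Check cell (4,10):
  A: rows 5-6 cols 5-7 -> outside (row miss)
  B: rows 1-5 cols 9-10 -> covers
  C: rows 1-2 cols 5-8 -> outside (row miss)
Count covering = 1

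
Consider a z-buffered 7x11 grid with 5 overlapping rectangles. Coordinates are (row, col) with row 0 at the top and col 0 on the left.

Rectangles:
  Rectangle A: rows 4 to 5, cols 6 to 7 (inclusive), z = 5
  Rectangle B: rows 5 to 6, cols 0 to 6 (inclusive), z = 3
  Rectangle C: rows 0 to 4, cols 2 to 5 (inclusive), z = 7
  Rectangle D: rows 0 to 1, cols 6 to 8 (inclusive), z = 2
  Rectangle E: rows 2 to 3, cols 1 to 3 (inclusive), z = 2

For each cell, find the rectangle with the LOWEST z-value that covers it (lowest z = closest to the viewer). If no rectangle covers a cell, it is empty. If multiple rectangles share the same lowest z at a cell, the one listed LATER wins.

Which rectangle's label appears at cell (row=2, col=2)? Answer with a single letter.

Check cell (2,2):
  A: rows 4-5 cols 6-7 -> outside (row miss)
  B: rows 5-6 cols 0-6 -> outside (row miss)
  C: rows 0-4 cols 2-5 z=7 -> covers; best now C (z=7)
  D: rows 0-1 cols 6-8 -> outside (row miss)
  E: rows 2-3 cols 1-3 z=2 -> covers; best now E (z=2)
Winner: E at z=2

Answer: E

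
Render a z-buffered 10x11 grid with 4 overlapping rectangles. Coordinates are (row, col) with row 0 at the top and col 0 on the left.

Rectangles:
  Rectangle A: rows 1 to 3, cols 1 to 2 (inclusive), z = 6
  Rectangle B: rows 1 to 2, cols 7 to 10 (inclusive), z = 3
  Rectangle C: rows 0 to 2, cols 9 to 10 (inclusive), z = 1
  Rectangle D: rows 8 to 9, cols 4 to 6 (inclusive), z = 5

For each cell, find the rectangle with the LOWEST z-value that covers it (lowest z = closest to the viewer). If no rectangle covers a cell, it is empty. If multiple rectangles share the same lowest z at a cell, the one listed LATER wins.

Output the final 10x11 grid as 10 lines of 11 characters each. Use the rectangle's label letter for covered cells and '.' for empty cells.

.........CC
.AA....BBCC
.AA....BBCC
.AA........
...........
...........
...........
...........
....DDD....
....DDD....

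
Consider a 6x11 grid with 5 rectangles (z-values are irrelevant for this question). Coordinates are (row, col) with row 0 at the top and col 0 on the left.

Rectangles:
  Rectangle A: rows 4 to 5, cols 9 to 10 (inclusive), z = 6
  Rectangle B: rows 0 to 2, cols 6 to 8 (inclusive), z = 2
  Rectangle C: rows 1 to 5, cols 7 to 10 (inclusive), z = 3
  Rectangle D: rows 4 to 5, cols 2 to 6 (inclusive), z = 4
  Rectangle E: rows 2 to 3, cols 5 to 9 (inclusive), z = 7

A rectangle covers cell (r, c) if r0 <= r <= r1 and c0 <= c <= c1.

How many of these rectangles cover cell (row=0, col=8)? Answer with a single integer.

Answer: 1

Derivation:
Check cell (0,8):
  A: rows 4-5 cols 9-10 -> outside (row miss)
  B: rows 0-2 cols 6-8 -> covers
  C: rows 1-5 cols 7-10 -> outside (row miss)
  D: rows 4-5 cols 2-6 -> outside (row miss)
  E: rows 2-3 cols 5-9 -> outside (row miss)
Count covering = 1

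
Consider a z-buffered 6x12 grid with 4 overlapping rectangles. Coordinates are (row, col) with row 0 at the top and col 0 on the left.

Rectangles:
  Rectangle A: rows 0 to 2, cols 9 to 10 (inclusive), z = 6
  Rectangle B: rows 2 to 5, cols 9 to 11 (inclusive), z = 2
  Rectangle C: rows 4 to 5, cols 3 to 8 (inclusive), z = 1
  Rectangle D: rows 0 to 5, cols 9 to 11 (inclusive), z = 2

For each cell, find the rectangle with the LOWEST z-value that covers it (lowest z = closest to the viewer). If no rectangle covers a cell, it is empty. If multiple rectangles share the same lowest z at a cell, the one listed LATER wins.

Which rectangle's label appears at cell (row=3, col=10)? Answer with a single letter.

Answer: D

Derivation:
Check cell (3,10):
  A: rows 0-2 cols 9-10 -> outside (row miss)
  B: rows 2-5 cols 9-11 z=2 -> covers; best now B (z=2)
  C: rows 4-5 cols 3-8 -> outside (row miss)
  D: rows 0-5 cols 9-11 z=2 -> covers; best now D (z=2)
Winner: D at z=2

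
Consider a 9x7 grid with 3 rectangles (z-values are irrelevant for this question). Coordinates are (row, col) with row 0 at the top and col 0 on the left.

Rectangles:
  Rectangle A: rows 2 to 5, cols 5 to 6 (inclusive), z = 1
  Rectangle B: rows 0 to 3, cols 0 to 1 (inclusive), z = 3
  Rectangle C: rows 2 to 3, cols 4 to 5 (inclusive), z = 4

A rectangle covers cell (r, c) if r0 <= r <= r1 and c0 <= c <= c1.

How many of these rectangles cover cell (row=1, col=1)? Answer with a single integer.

Answer: 1

Derivation:
Check cell (1,1):
  A: rows 2-5 cols 5-6 -> outside (row miss)
  B: rows 0-3 cols 0-1 -> covers
  C: rows 2-3 cols 4-5 -> outside (row miss)
Count covering = 1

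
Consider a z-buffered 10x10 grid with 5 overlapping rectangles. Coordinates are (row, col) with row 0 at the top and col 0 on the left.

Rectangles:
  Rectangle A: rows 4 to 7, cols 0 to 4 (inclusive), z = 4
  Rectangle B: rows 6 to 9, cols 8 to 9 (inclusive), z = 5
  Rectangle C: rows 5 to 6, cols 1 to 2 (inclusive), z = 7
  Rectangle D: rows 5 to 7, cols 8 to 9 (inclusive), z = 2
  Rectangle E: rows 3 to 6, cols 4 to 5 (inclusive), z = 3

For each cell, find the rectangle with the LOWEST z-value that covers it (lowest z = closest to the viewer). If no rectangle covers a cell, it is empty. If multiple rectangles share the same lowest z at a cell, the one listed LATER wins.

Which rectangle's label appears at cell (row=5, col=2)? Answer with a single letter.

Answer: A

Derivation:
Check cell (5,2):
  A: rows 4-7 cols 0-4 z=4 -> covers; best now A (z=4)
  B: rows 6-9 cols 8-9 -> outside (row miss)
  C: rows 5-6 cols 1-2 z=7 -> covers; best now A (z=4)
  D: rows 5-7 cols 8-9 -> outside (col miss)
  E: rows 3-6 cols 4-5 -> outside (col miss)
Winner: A at z=4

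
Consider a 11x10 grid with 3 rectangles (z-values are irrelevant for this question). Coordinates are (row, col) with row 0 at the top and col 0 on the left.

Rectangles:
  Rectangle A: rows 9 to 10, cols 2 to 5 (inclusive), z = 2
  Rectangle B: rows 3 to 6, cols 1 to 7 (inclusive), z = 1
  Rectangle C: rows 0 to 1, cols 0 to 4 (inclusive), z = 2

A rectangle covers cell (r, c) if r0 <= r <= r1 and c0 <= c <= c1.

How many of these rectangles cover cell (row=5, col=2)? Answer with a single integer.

Check cell (5,2):
  A: rows 9-10 cols 2-5 -> outside (row miss)
  B: rows 3-6 cols 1-7 -> covers
  C: rows 0-1 cols 0-4 -> outside (row miss)
Count covering = 1

Answer: 1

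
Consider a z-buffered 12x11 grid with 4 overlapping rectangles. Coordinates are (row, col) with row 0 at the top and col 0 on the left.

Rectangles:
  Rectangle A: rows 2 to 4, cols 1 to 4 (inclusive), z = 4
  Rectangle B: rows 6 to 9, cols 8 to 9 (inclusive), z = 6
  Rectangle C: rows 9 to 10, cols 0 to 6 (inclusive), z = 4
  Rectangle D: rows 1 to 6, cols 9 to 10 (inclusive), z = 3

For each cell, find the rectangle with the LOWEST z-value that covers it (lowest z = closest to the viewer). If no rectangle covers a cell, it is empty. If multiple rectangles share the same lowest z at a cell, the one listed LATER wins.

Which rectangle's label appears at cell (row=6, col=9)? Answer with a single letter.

Answer: D

Derivation:
Check cell (6,9):
  A: rows 2-4 cols 1-4 -> outside (row miss)
  B: rows 6-9 cols 8-9 z=6 -> covers; best now B (z=6)
  C: rows 9-10 cols 0-6 -> outside (row miss)
  D: rows 1-6 cols 9-10 z=3 -> covers; best now D (z=3)
Winner: D at z=3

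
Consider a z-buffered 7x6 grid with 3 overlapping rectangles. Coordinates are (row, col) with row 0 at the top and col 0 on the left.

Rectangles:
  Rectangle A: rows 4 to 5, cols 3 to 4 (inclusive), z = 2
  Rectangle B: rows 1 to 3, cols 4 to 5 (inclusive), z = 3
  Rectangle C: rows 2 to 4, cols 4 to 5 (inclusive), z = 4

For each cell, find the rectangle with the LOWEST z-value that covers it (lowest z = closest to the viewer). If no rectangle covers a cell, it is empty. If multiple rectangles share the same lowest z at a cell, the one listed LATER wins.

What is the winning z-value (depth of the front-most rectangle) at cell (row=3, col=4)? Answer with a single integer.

Answer: 3

Derivation:
Check cell (3,4):
  A: rows 4-5 cols 3-4 -> outside (row miss)
  B: rows 1-3 cols 4-5 z=3 -> covers; best now B (z=3)
  C: rows 2-4 cols 4-5 z=4 -> covers; best now B (z=3)
Winner: B at z=3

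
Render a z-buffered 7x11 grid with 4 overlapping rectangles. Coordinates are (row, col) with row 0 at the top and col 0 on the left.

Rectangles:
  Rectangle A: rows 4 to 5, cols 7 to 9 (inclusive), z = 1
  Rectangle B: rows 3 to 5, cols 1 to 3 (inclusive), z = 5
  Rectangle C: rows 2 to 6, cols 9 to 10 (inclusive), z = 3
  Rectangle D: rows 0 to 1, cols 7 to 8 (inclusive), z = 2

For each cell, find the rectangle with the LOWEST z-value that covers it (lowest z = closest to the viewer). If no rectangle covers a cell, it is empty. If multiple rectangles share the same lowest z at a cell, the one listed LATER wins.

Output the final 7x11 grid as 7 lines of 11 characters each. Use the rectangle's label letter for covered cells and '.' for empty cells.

.......DD..
.......DD..
.........CC
.BBB.....CC
.BBB...AAAC
.BBB...AAAC
.........CC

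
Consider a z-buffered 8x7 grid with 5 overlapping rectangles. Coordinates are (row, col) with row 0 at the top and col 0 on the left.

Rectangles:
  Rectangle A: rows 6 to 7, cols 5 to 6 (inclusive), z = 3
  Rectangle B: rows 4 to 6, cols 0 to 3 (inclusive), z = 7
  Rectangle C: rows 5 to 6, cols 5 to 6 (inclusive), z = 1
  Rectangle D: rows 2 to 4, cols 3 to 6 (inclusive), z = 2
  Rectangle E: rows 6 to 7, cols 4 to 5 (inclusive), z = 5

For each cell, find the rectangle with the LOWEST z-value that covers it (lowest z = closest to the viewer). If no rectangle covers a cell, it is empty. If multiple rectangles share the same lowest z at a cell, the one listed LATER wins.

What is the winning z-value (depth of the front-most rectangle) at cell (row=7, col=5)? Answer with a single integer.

Answer: 3

Derivation:
Check cell (7,5):
  A: rows 6-7 cols 5-6 z=3 -> covers; best now A (z=3)
  B: rows 4-6 cols 0-3 -> outside (row miss)
  C: rows 5-6 cols 5-6 -> outside (row miss)
  D: rows 2-4 cols 3-6 -> outside (row miss)
  E: rows 6-7 cols 4-5 z=5 -> covers; best now A (z=3)
Winner: A at z=3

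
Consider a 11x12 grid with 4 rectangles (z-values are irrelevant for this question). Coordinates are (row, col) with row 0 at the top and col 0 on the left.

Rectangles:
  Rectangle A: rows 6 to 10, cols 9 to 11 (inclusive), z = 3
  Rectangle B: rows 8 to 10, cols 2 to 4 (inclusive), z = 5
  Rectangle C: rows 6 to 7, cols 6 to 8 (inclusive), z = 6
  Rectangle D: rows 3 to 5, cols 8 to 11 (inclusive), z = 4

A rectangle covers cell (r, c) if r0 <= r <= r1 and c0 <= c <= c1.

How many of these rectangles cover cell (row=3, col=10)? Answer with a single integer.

Answer: 1

Derivation:
Check cell (3,10):
  A: rows 6-10 cols 9-11 -> outside (row miss)
  B: rows 8-10 cols 2-4 -> outside (row miss)
  C: rows 6-7 cols 6-8 -> outside (row miss)
  D: rows 3-5 cols 8-11 -> covers
Count covering = 1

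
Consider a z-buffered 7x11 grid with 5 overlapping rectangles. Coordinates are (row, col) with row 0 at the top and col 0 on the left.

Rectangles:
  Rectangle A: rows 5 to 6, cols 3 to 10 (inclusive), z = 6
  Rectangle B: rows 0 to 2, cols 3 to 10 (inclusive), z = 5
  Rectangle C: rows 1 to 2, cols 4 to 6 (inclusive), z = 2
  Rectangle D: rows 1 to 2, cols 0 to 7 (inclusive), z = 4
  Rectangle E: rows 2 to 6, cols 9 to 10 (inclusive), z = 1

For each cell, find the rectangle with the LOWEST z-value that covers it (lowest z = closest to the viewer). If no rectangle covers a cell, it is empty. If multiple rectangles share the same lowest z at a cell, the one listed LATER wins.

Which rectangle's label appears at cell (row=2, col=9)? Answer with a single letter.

Check cell (2,9):
  A: rows 5-6 cols 3-10 -> outside (row miss)
  B: rows 0-2 cols 3-10 z=5 -> covers; best now B (z=5)
  C: rows 1-2 cols 4-6 -> outside (col miss)
  D: rows 1-2 cols 0-7 -> outside (col miss)
  E: rows 2-6 cols 9-10 z=1 -> covers; best now E (z=1)
Winner: E at z=1

Answer: E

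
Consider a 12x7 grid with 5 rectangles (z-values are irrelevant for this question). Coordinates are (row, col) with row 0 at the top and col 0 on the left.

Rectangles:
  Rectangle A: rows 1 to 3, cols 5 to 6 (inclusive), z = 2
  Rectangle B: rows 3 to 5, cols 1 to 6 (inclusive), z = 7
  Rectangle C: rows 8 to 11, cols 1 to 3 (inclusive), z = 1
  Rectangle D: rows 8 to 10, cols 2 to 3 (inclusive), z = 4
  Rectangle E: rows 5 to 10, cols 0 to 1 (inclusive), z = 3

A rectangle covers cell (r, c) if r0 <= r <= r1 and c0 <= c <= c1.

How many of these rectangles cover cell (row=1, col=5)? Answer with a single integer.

Answer: 1

Derivation:
Check cell (1,5):
  A: rows 1-3 cols 5-6 -> covers
  B: rows 3-5 cols 1-6 -> outside (row miss)
  C: rows 8-11 cols 1-3 -> outside (row miss)
  D: rows 8-10 cols 2-3 -> outside (row miss)
  E: rows 5-10 cols 0-1 -> outside (row miss)
Count covering = 1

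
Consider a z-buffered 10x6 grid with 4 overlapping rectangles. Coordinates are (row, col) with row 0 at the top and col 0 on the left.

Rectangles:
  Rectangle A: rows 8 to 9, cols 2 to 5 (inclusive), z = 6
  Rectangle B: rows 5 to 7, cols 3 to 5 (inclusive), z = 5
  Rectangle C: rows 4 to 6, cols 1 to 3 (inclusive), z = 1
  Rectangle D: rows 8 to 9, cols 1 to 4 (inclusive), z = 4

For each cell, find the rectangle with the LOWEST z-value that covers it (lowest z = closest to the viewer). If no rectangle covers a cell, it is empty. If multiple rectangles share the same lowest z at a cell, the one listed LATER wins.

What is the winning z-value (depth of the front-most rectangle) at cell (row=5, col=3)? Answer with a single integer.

Check cell (5,3):
  A: rows 8-9 cols 2-5 -> outside (row miss)
  B: rows 5-7 cols 3-5 z=5 -> covers; best now B (z=5)
  C: rows 4-6 cols 1-3 z=1 -> covers; best now C (z=1)
  D: rows 8-9 cols 1-4 -> outside (row miss)
Winner: C at z=1

Answer: 1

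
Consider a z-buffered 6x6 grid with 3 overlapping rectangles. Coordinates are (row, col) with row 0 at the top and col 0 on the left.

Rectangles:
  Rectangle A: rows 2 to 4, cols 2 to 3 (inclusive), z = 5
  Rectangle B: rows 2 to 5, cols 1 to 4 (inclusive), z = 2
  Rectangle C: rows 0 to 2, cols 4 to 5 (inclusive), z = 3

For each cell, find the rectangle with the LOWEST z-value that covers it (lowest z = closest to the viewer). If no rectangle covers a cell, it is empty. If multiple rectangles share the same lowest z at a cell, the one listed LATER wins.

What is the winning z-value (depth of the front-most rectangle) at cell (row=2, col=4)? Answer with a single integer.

Check cell (2,4):
  A: rows 2-4 cols 2-3 -> outside (col miss)
  B: rows 2-5 cols 1-4 z=2 -> covers; best now B (z=2)
  C: rows 0-2 cols 4-5 z=3 -> covers; best now B (z=2)
Winner: B at z=2

Answer: 2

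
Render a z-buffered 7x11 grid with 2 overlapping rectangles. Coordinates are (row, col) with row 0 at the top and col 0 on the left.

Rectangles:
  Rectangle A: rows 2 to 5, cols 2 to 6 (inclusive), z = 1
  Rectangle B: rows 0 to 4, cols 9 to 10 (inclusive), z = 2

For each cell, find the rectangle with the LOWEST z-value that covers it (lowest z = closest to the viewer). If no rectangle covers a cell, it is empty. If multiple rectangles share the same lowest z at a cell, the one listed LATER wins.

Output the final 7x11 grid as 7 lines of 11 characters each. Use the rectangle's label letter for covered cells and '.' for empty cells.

.........BB
.........BB
..AAAAA..BB
..AAAAA..BB
..AAAAA..BB
..AAAAA....
...........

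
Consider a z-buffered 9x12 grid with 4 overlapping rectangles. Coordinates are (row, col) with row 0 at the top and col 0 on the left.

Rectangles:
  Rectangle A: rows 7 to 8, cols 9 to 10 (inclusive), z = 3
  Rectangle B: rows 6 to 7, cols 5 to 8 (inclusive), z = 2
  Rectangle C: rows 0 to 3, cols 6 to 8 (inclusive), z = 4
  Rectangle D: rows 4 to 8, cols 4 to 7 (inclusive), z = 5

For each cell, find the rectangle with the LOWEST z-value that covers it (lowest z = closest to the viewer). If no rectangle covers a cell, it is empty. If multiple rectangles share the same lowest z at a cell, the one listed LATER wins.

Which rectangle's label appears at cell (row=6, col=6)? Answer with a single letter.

Check cell (6,6):
  A: rows 7-8 cols 9-10 -> outside (row miss)
  B: rows 6-7 cols 5-8 z=2 -> covers; best now B (z=2)
  C: rows 0-3 cols 6-8 -> outside (row miss)
  D: rows 4-8 cols 4-7 z=5 -> covers; best now B (z=2)
Winner: B at z=2

Answer: B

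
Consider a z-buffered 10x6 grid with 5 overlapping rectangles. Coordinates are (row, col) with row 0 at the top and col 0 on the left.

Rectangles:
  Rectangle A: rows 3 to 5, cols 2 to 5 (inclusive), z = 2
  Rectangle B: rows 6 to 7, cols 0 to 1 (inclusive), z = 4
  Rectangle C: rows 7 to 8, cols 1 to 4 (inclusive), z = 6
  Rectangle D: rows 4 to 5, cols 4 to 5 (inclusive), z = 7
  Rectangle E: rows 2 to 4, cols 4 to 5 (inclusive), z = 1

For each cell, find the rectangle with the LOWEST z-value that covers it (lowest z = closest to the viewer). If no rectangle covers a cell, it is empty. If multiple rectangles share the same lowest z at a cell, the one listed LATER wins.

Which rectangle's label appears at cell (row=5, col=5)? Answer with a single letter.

Answer: A

Derivation:
Check cell (5,5):
  A: rows 3-5 cols 2-5 z=2 -> covers; best now A (z=2)
  B: rows 6-7 cols 0-1 -> outside (row miss)
  C: rows 7-8 cols 1-4 -> outside (row miss)
  D: rows 4-5 cols 4-5 z=7 -> covers; best now A (z=2)
  E: rows 2-4 cols 4-5 -> outside (row miss)
Winner: A at z=2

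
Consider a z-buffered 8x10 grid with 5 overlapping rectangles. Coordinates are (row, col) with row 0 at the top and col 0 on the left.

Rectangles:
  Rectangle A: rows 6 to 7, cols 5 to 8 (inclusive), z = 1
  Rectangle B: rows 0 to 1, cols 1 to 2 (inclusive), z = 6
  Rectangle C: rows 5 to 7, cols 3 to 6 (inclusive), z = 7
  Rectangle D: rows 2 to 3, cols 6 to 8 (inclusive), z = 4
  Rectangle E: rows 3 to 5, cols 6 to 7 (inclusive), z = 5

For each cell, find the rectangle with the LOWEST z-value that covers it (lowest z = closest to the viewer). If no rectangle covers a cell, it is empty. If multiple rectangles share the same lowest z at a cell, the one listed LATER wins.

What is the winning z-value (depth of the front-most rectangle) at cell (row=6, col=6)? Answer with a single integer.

Check cell (6,6):
  A: rows 6-7 cols 5-8 z=1 -> covers; best now A (z=1)
  B: rows 0-1 cols 1-2 -> outside (row miss)
  C: rows 5-7 cols 3-6 z=7 -> covers; best now A (z=1)
  D: rows 2-3 cols 6-8 -> outside (row miss)
  E: rows 3-5 cols 6-7 -> outside (row miss)
Winner: A at z=1

Answer: 1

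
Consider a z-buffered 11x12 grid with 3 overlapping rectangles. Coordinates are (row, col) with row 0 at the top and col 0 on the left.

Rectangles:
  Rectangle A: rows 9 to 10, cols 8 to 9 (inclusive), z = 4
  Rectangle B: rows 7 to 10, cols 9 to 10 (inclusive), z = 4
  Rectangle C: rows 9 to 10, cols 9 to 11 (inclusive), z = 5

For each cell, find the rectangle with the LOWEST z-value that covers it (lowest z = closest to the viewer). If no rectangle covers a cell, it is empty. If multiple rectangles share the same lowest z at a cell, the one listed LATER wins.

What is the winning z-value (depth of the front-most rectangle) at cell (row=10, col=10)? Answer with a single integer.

Answer: 4

Derivation:
Check cell (10,10):
  A: rows 9-10 cols 8-9 -> outside (col miss)
  B: rows 7-10 cols 9-10 z=4 -> covers; best now B (z=4)
  C: rows 9-10 cols 9-11 z=5 -> covers; best now B (z=4)
Winner: B at z=4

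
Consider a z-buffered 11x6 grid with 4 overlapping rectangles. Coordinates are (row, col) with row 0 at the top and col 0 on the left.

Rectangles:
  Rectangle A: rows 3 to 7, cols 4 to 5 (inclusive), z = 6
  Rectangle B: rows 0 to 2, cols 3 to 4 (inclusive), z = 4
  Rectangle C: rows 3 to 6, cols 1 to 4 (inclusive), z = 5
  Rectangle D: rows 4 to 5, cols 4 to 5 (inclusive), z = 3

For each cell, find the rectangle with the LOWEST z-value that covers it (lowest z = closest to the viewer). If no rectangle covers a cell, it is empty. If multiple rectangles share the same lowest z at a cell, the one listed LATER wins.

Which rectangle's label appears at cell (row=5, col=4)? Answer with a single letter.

Answer: D

Derivation:
Check cell (5,4):
  A: rows 3-7 cols 4-5 z=6 -> covers; best now A (z=6)
  B: rows 0-2 cols 3-4 -> outside (row miss)
  C: rows 3-6 cols 1-4 z=5 -> covers; best now C (z=5)
  D: rows 4-5 cols 4-5 z=3 -> covers; best now D (z=3)
Winner: D at z=3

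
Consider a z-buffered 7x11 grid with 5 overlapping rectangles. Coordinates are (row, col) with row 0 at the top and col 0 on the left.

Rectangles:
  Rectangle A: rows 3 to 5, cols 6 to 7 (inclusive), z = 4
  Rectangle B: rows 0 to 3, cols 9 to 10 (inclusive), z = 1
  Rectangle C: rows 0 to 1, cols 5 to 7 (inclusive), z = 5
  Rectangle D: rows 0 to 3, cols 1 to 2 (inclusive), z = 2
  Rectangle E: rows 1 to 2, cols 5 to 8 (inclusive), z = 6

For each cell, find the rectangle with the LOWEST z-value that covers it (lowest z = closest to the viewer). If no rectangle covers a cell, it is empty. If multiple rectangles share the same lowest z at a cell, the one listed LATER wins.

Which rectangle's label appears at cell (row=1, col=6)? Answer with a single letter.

Check cell (1,6):
  A: rows 3-5 cols 6-7 -> outside (row miss)
  B: rows 0-3 cols 9-10 -> outside (col miss)
  C: rows 0-1 cols 5-7 z=5 -> covers; best now C (z=5)
  D: rows 0-3 cols 1-2 -> outside (col miss)
  E: rows 1-2 cols 5-8 z=6 -> covers; best now C (z=5)
Winner: C at z=5

Answer: C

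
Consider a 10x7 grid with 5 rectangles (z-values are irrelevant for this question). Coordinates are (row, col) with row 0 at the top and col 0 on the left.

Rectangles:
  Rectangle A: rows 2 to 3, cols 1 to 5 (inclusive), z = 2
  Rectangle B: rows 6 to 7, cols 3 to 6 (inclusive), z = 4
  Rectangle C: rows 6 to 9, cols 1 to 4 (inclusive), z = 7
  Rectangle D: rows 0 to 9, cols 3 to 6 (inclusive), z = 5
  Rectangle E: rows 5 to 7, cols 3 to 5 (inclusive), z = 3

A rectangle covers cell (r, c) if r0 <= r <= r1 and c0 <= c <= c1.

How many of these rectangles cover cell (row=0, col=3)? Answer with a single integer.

Answer: 1

Derivation:
Check cell (0,3):
  A: rows 2-3 cols 1-5 -> outside (row miss)
  B: rows 6-7 cols 3-6 -> outside (row miss)
  C: rows 6-9 cols 1-4 -> outside (row miss)
  D: rows 0-9 cols 3-6 -> covers
  E: rows 5-7 cols 3-5 -> outside (row miss)
Count covering = 1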